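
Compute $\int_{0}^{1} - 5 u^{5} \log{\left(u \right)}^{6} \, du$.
$- \frac{25}{1944}$

Begin with the known integral
$$J(a) = \int_{0}^{1} - 5 u^{a} \, du = - \frac{5}{a + 1}.$$

Differentiating under the integral sign brings down a factor of $\ln u$:
$$\frac{dJ}{da} = \int_{0}^{1} - 5 u^{a} \log{\left(u \right)} \, du = \frac{5}{\left(a + 1\right)^{2}}.$$

Repeating $6$ times in total — each differentiation brings down another $\ln u$ — gives
$$\frac{d^{6}J}{da^{6}} = \int_{0}^{1} - 5 u^{a} \log{\left(u \right)}^{6} \, du = - \frac{3600}{\left(a + 1\right)^{7}},$$
and the integrand here is exactly the target integrand, so $I = - \frac{3600}{\left(a + 1\right)^{7}}$.

Setting $a = 5$:
$$I = - \frac{25}{1944}.$$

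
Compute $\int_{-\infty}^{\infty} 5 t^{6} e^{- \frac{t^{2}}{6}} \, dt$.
$2025 \sqrt{6} \sqrt{\pi}$

Begin with the known integral
$$J(a) = \int_{-\infty}^{\infty} 5 e^{- a t^{2}} \, dt = \frac{5 \sqrt{\pi}}{\sqrt{a}}.$$

Differentiating under the integral sign brings down a factor of $(-t^2)$:
$$\frac{dJ}{da} = \int_{-\infty}^{\infty} - 5 t^{2} e^{- a t^{2}} \, dt = - \frac{5 \sqrt{\pi}}{2 a^{\frac{3}{2}}}.$$

Repeating $3$ times in total — each differentiation brings down another $(-t^2)$ — gives
$$\frac{d^{3}J}{da^{3}} = \int_{-\infty}^{\infty} - 5 t^{6} e^{- a t^{2}} \, dt = - \frac{75 \sqrt{\pi}}{8 a^{\frac{7}{2}}},$$
and the integrand here is $(-1)^{3}$ times the target integrand, so $I = (-1)^{3}\,\frac{d^{3}J}{da^{3}} = \frac{75 \sqrt{\pi}}{8 a^{\frac{7}{2}}}$.

Setting $a = \frac{1}{6}$:
$$I = 2025 \sqrt{6} \sqrt{\pi}.$$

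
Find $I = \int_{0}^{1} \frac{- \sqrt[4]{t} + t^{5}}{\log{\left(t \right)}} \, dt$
$\log{\left(\frac{24}{5} \right)}$

Introduce a parameter $a$ in the exponent: let $I(a) = \int_{0}^{1} \frac{- \sqrt[4]{t} + t^{a}}{\log{\left(t \right)}} \, dt$.

Since $\dfrac{\partial}{\partial a}\,t^{a} = t^{a} \ln t$, the $\ln t$ in the denominator cancels and
$$\frac{dI}{da} = \int_{0}^{1} t^{a} \, dt = \left[\frac{t^{a+1}}{a+1}\right]_0^1 = \frac{1}{a + 1}.$$

Integrating with respect to $a$ gives $I(a) = \log{\left(\frac{4 a}{5} + \frac{4}{5} \right)} + C$.

At $a = \frac{1}{4}$ the integrand is identically $0$, so $I(\frac{1}{4}) = 0$. The closed form gives $0$, hence $C = 0$.

Setting $a = 5$:
$$I = \log{\left(\frac{24}{5} \right)}.$$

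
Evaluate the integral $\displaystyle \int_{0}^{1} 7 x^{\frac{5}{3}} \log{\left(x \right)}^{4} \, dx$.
$\frac{5103}{4096}$

Consider the simpler parametrised integral
$$J(a) = \int_{0}^{1} 7 x^{a} \, dx = \frac{7}{a + 1}.$$

Differentiating under the integral sign brings down a factor of $\ln x$:
$$\frac{dJ}{da} = \int_{0}^{1} 7 x^{a} \log{\left(x \right)} \, dx = - \frac{7}{\left(a + 1\right)^{2}}.$$

Repeating $4$ times in total — each differentiation brings down another $\ln x$ — gives
$$\frac{d^{4}J}{da^{4}} = \int_{0}^{1} 7 x^{a} \log{\left(x \right)}^{4} \, dx = \frac{168}{\left(a + 1\right)^{5}},$$
and the integrand here is exactly the target integrand, so $I = \frac{168}{\left(a + 1\right)^{5}}$.

Setting $a = \frac{5}{3}$:
$$I = \frac{5103}{4096}.$$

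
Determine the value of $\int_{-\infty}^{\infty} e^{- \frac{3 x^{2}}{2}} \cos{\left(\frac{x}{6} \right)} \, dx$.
$\frac{\sqrt{6} \sqrt{\pi}}{3 e^{\frac{1}{216}}}$

Let $b$ denote the cosine frequency and define $I(b) = \int_{-\infty}^{\infty} e^{- \frac{3 x^{2}}{2}} \cos{\left(b x \right)} \, dx$.

Differentiating under the integral sign,
$$I'(b) = \int_{-\infty}^{\infty} - x e^{- \frac{3 x^{2}}{2}} \sin{\left(b x \right)} \, dx.$$

Integrate $\int_{-\infty}^{\infty} x \sin(b x)\, e^{- \frac{3 x^{2}}{2}}\, dx$ by parts with $u = \sin(b x)$ and $dv = x\, e^{- \frac{3 x^{2}}{2}}\, dx$, giving $v = - \frac{e^{- \frac{3 x^{2}}{2}}}{3}$. The boundary term vanishes and
$$\int_{-\infty}^{\infty} x \sin(b x)\, e^{- \frac{3 x^{2}}{2}}\, dx = \frac{b}{3} \int_{-\infty}^{\infty} \cos(b x)\, e^{- \frac{3 x^{2}}{2}}\, dx,$$
so $I'(b) = - \frac{b}{3}\, I(b)$.

This is a separable first-order ODE; solving with the initial condition $I(0) = \int_{-\infty}^{\infty} e^{- \frac{3 x^{2}}{2}}\,dx = \frac{\sqrt{6} \sqrt{\pi}}{3}$ gives
$$I(b) = \frac{\sqrt{6} \sqrt{\pi} e^{- \frac{b^{2}}{6}}}{3}.$$

Setting $b = \frac{1}{6}$:
$$I = \frac{\sqrt{6} \sqrt{\pi}}{3 e^{\frac{1}{216}}}.$$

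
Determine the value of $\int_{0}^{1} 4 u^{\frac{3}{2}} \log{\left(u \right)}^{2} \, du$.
$\frac{64}{125}$

Start from the elementary integral
$$J(a) = \int_{0}^{1} 4 u^{a} \, du = \frac{4}{a + 1}.$$

Differentiating under the integral sign brings down a factor of $\ln u$:
$$\frac{dJ}{da} = \int_{0}^{1} 4 u^{a} \log{\left(u \right)} \, du = - \frac{4}{\left(a + 1\right)^{2}}.$$

Repeating twice in total — each differentiation brings down another $\ln u$ — gives
$$\frac{d^{2}J}{da^{2}} = \int_{0}^{1} 4 u^{a} \log{\left(u \right)}^{2} \, du = \frac{8}{\left(a + 1\right)^{3}},$$
and the integrand here is exactly the target integrand, so $I = \frac{8}{\left(a + 1\right)^{3}}$.

Setting $a = \frac{3}{2}$:
$$I = \frac{64}{125}.$$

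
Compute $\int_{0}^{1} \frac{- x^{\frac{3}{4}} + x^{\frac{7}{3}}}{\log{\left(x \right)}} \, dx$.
$- \log{\left(21 \right)} + \log{\left(40 \right)}$

Consider the one-parameter family: let $I(a) = \int_{0}^{1} \frac{x^{\frac{7}{3}} - x^{a}}{\log{\left(x \right)}} \, dx$.

Since $\dfrac{\partial}{\partial a}\,x^{a} = x^{a} \ln x$, the $\ln x$ in the denominator cancels and
$$\frac{dI}{da} = \int_{0}^{1} -1 x^{a} \, dx = -1 \left[\frac{x^{a+1}}{a+1}\right]_0^1 = - \frac{1}{a + 1}.$$

Integrating with respect to $a$ gives $I(a) = - \log{\left(\frac{3 a}{10} + \frac{3}{10} \right)} + C$.

At $a = \frac{7}{3}$ the integrand is identically $0$, so $I(\frac{7}{3}) = 0$. The closed form gives $0$, hence $C = 0$.

Setting $a = \frac{3}{4}$:
$$I = - \log{\left(21 \right)} + \log{\left(40 \right)}.$$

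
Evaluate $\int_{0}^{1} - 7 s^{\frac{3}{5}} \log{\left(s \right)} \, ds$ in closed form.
$\frac{175}{64}$

Start from the elementary integral
$$J(a) = \int_{0}^{1} - 7 s^{a} \, ds = - \frac{7}{a + 1}.$$

Differentiating under the integral sign brings down a factor of $\ln s$:
$$\frac{dJ}{da} = \int_{0}^{1} - 7 s^{a} \log{\left(s \right)} \, ds = \frac{7}{\left(a + 1\right)^{2}}.$$

The integral on the left is $I$, so $I = \frac{7}{\left(a + 1\right)^{2}}$.

Setting $a = \frac{3}{5}$:
$$I = \frac{175}{64}.$$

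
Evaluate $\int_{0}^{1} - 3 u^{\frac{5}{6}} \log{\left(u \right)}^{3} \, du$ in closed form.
$\frac{23328}{14641}$

Begin with the known integral
$$J(a) = \int_{0}^{1} - 3 u^{a} \, du = - \frac{3}{a + 1}.$$

Differentiating under the integral sign brings down a factor of $\ln u$:
$$\frac{dJ}{da} = \int_{0}^{1} - 3 u^{a} \log{\left(u \right)} \, du = \frac{3}{\left(a + 1\right)^{2}}.$$

Repeating $3$ times in total — each differentiation brings down another $\ln u$ — gives
$$\frac{d^{3}J}{da^{3}} = \int_{0}^{1} - 3 u^{a} \log{\left(u \right)}^{3} \, du = \frac{18}{\left(a + 1\right)^{4}},$$
and the integrand here is exactly the target integrand, so $I = \frac{18}{\left(a + 1\right)^{4}}$.

Setting $a = \frac{5}{6}$:
$$I = \frac{23328}{14641}.$$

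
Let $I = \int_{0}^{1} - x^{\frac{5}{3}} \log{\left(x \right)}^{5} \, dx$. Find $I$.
$\frac{10935}{32768}$

Consider the simpler parametrised integral
$$J(a) = \int_{0}^{1} - x^{a} \, dx = - \frac{1}{a + 1}.$$

Differentiating under the integral sign brings down a factor of $\ln x$:
$$\frac{dJ}{da} = \int_{0}^{1} - x^{a} \log{\left(x \right)} \, dx = \frac{1}{\left(a + 1\right)^{2}}.$$

Repeating $5$ times in total — each differentiation brings down another $\ln x$ — gives
$$\frac{d^{5}J}{da^{5}} = \int_{0}^{1} - x^{a} \log{\left(x \right)}^{5} \, dx = \frac{120}{\left(a + 1\right)^{6}},$$
and the integrand here is exactly the target integrand, so $I = \frac{120}{\left(a + 1\right)^{6}}$.

Setting $a = \frac{5}{3}$:
$$I = \frac{10935}{32768}.$$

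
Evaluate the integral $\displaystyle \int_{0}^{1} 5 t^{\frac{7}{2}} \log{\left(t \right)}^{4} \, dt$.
$\frac{1280}{19683}$

Start from the elementary integral
$$J(a) = \int_{0}^{1} 5 t^{a} \, dt = \frac{5}{a + 1}.$$

Differentiating under the integral sign brings down a factor of $\ln t$:
$$\frac{dJ}{da} = \int_{0}^{1} 5 t^{a} \log{\left(t \right)} \, dt = - \frac{5}{\left(a + 1\right)^{2}}.$$

Repeating $4$ times in total — each differentiation brings down another $\ln t$ — gives
$$\frac{d^{4}J}{da^{4}} = \int_{0}^{1} 5 t^{a} \log{\left(t \right)}^{4} \, dt = \frac{120}{\left(a + 1\right)^{5}},$$
and the integrand here is exactly the target integrand, so $I = \frac{120}{\left(a + 1\right)^{5}}$.

Setting $a = \frac{7}{2}$:
$$I = \frac{1280}{19683}.$$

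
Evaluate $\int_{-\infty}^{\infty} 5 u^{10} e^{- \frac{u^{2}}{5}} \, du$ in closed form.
$\frac{14765625 \sqrt{5} \sqrt{\pi}}{32}$

Begin with the known integral
$$J(a) = \int_{-\infty}^{\infty} 5 e^{- a u^{2}} \, du = \frac{5 \sqrt{\pi}}{\sqrt{a}}.$$

Differentiating under the integral sign brings down a factor of $(-u^2)$:
$$\frac{dJ}{da} = \int_{-\infty}^{\infty} - 5 u^{2} e^{- a u^{2}} \, du = - \frac{5 \sqrt{\pi}}{2 a^{\frac{3}{2}}}.$$

Repeating $5$ times in total — each differentiation brings down another $(-u^2)$ — gives
$$\frac{d^{5}J}{da^{5}} = \int_{-\infty}^{\infty} - 5 u^{10} e^{- a u^{2}} \, du = - \frac{4725 \sqrt{\pi}}{32 a^{\frac{11}{2}}},$$
and the integrand here is $(-1)^{5}$ times the target integrand, so $I = (-1)^{5}\,\frac{d^{5}J}{da^{5}} = \frac{4725 \sqrt{\pi}}{32 a^{\frac{11}{2}}}$.

Setting $a = \frac{1}{5}$:
$$I = \frac{14765625 \sqrt{5} \sqrt{\pi}}{32}.$$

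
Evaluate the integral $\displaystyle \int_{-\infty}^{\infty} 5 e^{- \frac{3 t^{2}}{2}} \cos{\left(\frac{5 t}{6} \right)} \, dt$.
$\frac{5 \sqrt{6} \sqrt{\pi}}{3 e^{\frac{25}{216}}}$

Define $I(b) = \int_{-\infty}^{\infty} 5 e^{- \frac{3 t^{2}}{2}} \cos{\left(b t \right)} \, dt$.

Differentiating under the integral sign,
$$I'(b) = \int_{-\infty}^{\infty} - 5 t e^{- \frac{3 t^{2}}{2}} \sin{\left(b t \right)} \, dt.$$

Integrate $\int_{-\infty}^{\infty} t \sin(b t)\, e^{- \frac{3 t^{2}}{2}}\, dt$ by parts with $u = \sin(b t)$ and $dv = t\, e^{- \frac{3 t^{2}}{2}}\, dt$, giving $v = - \frac{e^{- \frac{3 t^{2}}{2}}}{3}$. The boundary term vanishes and
$$\int_{-\infty}^{\infty} t \sin(b t)\, e^{- \frac{3 t^{2}}{2}}\, dt = \frac{b}{3} \int_{-\infty}^{\infty} \cos(b t)\, e^{- \frac{3 t^{2}}{2}}\, dt,$$
so $I'(b) = - \frac{b}{3}\, I(b)$.

This is a separable first-order ODE; solving with the initial condition $I(0) = \int_{-\infty}^{\infty} 5 e^{- \frac{3 t^{2}}{2}}\,dt = \frac{5 \sqrt{6} \sqrt{\pi}}{3}$ gives
$$I(b) = \frac{5 \sqrt{6} \sqrt{\pi} e^{- \frac{b^{2}}{6}}}{3}.$$

Setting $b = \frac{5}{6}$:
$$I = \frac{5 \sqrt{6} \sqrt{\pi}}{3 e^{\frac{25}{216}}}.$$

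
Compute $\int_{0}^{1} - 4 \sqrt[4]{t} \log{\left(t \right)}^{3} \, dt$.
$\frac{6144}{625}$

Consider the simpler parametrised integral
$$J(a) = \int_{0}^{1} - 4 t^{a} \, dt = - \frac{4}{a + 1}.$$

Differentiating under the integral sign brings down a factor of $\ln t$:
$$\frac{dJ}{da} = \int_{0}^{1} - 4 t^{a} \log{\left(t \right)} \, dt = \frac{4}{\left(a + 1\right)^{2}}.$$

Repeating $3$ times in total — each differentiation brings down another $\ln t$ — gives
$$\frac{d^{3}J}{da^{3}} = \int_{0}^{1} - 4 t^{a} \log{\left(t \right)}^{3} \, dt = \frac{24}{\left(a + 1\right)^{4}},$$
and the integrand here is exactly the target integrand, so $I = \frac{24}{\left(a + 1\right)^{4}}$.

Setting $a = \frac{1}{4}$:
$$I = \frac{6144}{625}.$$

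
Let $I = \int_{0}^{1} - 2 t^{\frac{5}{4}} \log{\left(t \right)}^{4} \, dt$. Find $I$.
$- \frac{16384}{19683}$

Consider the simpler parametrised integral
$$J(a) = \int_{0}^{1} - 2 t^{a} \, dt = - \frac{2}{a + 1}.$$

Differentiating under the integral sign brings down a factor of $\ln t$:
$$\frac{dJ}{da} = \int_{0}^{1} - 2 t^{a} \log{\left(t \right)} \, dt = \frac{2}{\left(a + 1\right)^{2}}.$$

Repeating $4$ times in total — each differentiation brings down another $\ln t$ — gives
$$\frac{d^{4}J}{da^{4}} = \int_{0}^{1} - 2 t^{a} \log{\left(t \right)}^{4} \, dt = - \frac{48}{\left(a + 1\right)^{5}},$$
and the integrand here is exactly the target integrand, so $I = - \frac{48}{\left(a + 1\right)^{5}}$.

Setting $a = \frac{5}{4}$:
$$I = - \frac{16384}{19683}.$$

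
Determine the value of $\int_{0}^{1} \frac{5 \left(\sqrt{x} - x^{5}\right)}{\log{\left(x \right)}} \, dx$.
$- \log{\left(1024 \right)}$

Replace the exponent $5$ by a parameter $a$: let $I(a) = \int_{0}^{1} \frac{5 \left(\sqrt{x} - x^{a}\right)}{\log{\left(x \right)}} \, dx$.

Since $\dfrac{\partial}{\partial a}\,x^{a} = x^{a} \ln x$, the $\ln x$ in the denominator cancels and
$$\frac{dI}{da} = \int_{0}^{1} -5 x^{a} \, dx = -5 \left[\frac{x^{a+1}}{a+1}\right]_0^1 = - \frac{5}{a + 1}.$$

Integrating with respect to $a$ gives $I(a) = - \log{\left(\frac{32 \left(a + 1\right)^{5}}{243} \right)} + C$.

At $a = \frac{1}{2}$ the integrand is identically $0$, so $I(\frac{1}{2}) = 0$. The closed form gives $0$, hence $C = 0$.

Setting $a = 5$:
$$I = - \log{\left(1024 \right)}.$$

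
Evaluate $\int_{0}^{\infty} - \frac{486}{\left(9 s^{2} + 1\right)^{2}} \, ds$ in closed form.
$- \frac{81 \pi}{2}$

Start from the standard arctangent integral
$$J(a) = \int_{0}^{\infty} - \frac{6}{a^{2} + s^{2}} \, ds = - \frac{3 \pi}{a}.$$

Differentiating under the integral sign with respect to $a$,
$$\frac{dJ}{da} = \int_{0}^{\infty} \frac{12 a}{\left(a^{2} + s^{2}\right)^{2}} \, ds = \frac{3 \pi}{a^{2}},$$
so $\int_{0}^{\infty} - \frac{6}{\left(a^{2} + s^{2}\right)^{2}} \, ds = - \frac{3 \pi}{2 a^{3}}$.

Setting $a = \frac{1}{3}$:
$$I = - \frac{81 \pi}{2}.$$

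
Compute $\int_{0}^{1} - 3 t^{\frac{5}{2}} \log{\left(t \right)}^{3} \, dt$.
$\frac{288}{2401}$

Consider the simpler parametrised integral
$$J(a) = \int_{0}^{1} - 3 t^{a} \, dt = - \frac{3}{a + 1}.$$

Differentiating under the integral sign brings down a factor of $\ln t$:
$$\frac{dJ}{da} = \int_{0}^{1} - 3 t^{a} \log{\left(t \right)} \, dt = \frac{3}{\left(a + 1\right)^{2}}.$$

Repeating $3$ times in total — each differentiation brings down another $\ln t$ — gives
$$\frac{d^{3}J}{da^{3}} = \int_{0}^{1} - 3 t^{a} \log{\left(t \right)}^{3} \, dt = \frac{18}{\left(a + 1\right)^{4}},$$
and the integrand here is exactly the target integrand, so $I = \frac{18}{\left(a + 1\right)^{4}}$.

Setting $a = \frac{5}{2}$:
$$I = \frac{288}{2401}.$$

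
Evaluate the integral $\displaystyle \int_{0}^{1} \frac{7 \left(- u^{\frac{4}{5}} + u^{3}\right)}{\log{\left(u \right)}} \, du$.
$- \log{\left(\frac{4782969}{1280000000} \right)}$

Consider the one-parameter family: let $I(a) = \int_{0}^{1} \frac{7 \left(u^{3} - u^{a}\right)}{\log{\left(u \right)}} \, du$.

Since $\dfrac{\partial}{\partial a}\,u^{a} = u^{a} \ln u$, the $\ln u$ in the denominator cancels and
$$\frac{dI}{da} = \int_{0}^{1} -7 u^{a} \, du = -7 \left[\frac{u^{a+1}}{a+1}\right]_0^1 = - \frac{7}{a + 1}.$$

Integrating with respect to $a$ gives $I(a) = - \log{\left(\frac{\left(a + 1\right)^{7}}{16384} \right)} + C$.

At $a = 3$ the integrand is identically $0$, so $I(3) = 0$. The closed form gives $0$, hence $C = 0$.

Setting $a = \frac{4}{5}$:
$$I = - \log{\left(\frac{4782969}{1280000000} \right)}.$$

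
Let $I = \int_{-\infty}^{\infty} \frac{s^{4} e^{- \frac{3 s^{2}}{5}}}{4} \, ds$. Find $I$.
$\frac{25 \sqrt{15} \sqrt{\pi}}{144}$

Consider the simpler parametrised integral
$$J(a) = \int_{-\infty}^{\infty} \frac{e^{- a s^{2}}}{4} \, ds = \frac{\sqrt{\pi}}{4 \sqrt{a}}.$$

Differentiating under the integral sign brings down a factor of $(-s^2)$:
$$\frac{dJ}{da} = \int_{-\infty}^{\infty} - \frac{s^{2} e^{- a s^{2}}}{4} \, ds = - \frac{\sqrt{\pi}}{8 a^{\frac{3}{2}}}.$$

Repeating twice in total — each differentiation brings down another $(-s^2)$ — gives
$$\frac{d^{2}J}{da^{2}} = \int_{-\infty}^{\infty} \frac{s^{4} e^{- a s^{2}}}{4} \, ds = \frac{3 \sqrt{\pi}}{16 a^{\frac{5}{2}}},$$
and the integrand here is exactly the target integrand, so $I = \frac{3 \sqrt{\pi}}{16 a^{\frac{5}{2}}}$.

Setting $a = \frac{3}{5}$:
$$I = \frac{25 \sqrt{15} \sqrt{\pi}}{144}.$$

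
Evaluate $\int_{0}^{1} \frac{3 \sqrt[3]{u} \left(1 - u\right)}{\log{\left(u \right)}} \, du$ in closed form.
$\log{\left(\frac{64}{343} \right)}$

Replace the exponent $\frac{1}{3}$ by a parameter $a$: let $I(a) = \int_{0}^{1} \frac{3 \left(- u^{\frac{4}{3}} + u^{a}\right)}{\log{\left(u \right)}} \, du$.

Since $\dfrac{\partial}{\partial a}\,u^{a} = u^{a} \ln u$, the $\ln u$ in the denominator cancels and
$$\frac{dI}{da} = \int_{0}^{1} 3 u^{a} \, du = 3 \left[\frac{u^{a+1}}{a+1}\right]_0^1 = \frac{3}{a + 1}.$$

Integrating with respect to $a$ gives $I(a) = \log{\left(\frac{27 \left(a + 1\right)^{3}}{343} \right)} + C$.

At $a = \frac{4}{3}$ the integrand is identically $0$, so $I(\frac{4}{3}) = 0$. The closed form gives $0$, hence $C = 0$.

Setting $a = \frac{1}{3}$:
$$I = \log{\left(\frac{64}{343} \right)}.$$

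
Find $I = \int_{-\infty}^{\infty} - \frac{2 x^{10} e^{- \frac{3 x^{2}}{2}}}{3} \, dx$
$- \frac{70 \sqrt{6} \sqrt{\pi}}{81}$

Begin with the known integral
$$J(a) = \int_{-\infty}^{\infty} - \frac{2 e^{- a x^{2}}}{3} \, dx = - \frac{2 \sqrt{\pi}}{3 \sqrt{a}}.$$

Differentiating under the integral sign brings down a factor of $(-x^2)$:
$$\frac{dJ}{da} = \int_{-\infty}^{\infty} \frac{2 x^{2} e^{- a x^{2}}}{3} \, dx = \frac{\sqrt{\pi}}{3 a^{\frac{3}{2}}}.$$

Repeating $5$ times in total — each differentiation brings down another $(-x^2)$ — gives
$$\frac{d^{5}J}{da^{5}} = \int_{-\infty}^{\infty} \frac{2 x^{10} e^{- a x^{2}}}{3} \, dx = \frac{315 \sqrt{\pi}}{16 a^{\frac{11}{2}}},$$
and the integrand here is $(-1)^{5}$ times the target integrand, so $I = (-1)^{5}\,\frac{d^{5}J}{da^{5}} = - \frac{315 \sqrt{\pi}}{16 a^{\frac{11}{2}}}$.

Setting $a = \frac{3}{2}$:
$$I = - \frac{70 \sqrt{6} \sqrt{\pi}}{81}.$$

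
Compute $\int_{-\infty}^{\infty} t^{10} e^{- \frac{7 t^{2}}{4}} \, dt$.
$\frac{8640 \sqrt{7} \sqrt{\pi}}{16807}$

Begin with the known integral
$$J(a) = \int_{-\infty}^{\infty} e^{- a t^{2}} \, dt = \frac{\sqrt{\pi}}{\sqrt{a}}.$$

Differentiating under the integral sign brings down a factor of $(-t^2)$:
$$\frac{dJ}{da} = \int_{-\infty}^{\infty} - t^{2} e^{- a t^{2}} \, dt = - \frac{\sqrt{\pi}}{2 a^{\frac{3}{2}}}.$$

Repeating $5$ times in total — each differentiation brings down another $(-t^2)$ — gives
$$\frac{d^{5}J}{da^{5}} = \int_{-\infty}^{\infty} - t^{10} e^{- a t^{2}} \, dt = - \frac{945 \sqrt{\pi}}{32 a^{\frac{11}{2}}},$$
and the integrand here is $(-1)^{5}$ times the target integrand, so $I = (-1)^{5}\,\frac{d^{5}J}{da^{5}} = \frac{945 \sqrt{\pi}}{32 a^{\frac{11}{2}}}$.

Setting $a = \frac{7}{4}$:
$$I = \frac{8640 \sqrt{7} \sqrt{\pi}}{16807}.$$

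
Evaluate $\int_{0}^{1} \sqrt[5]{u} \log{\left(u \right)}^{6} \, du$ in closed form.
$\frac{390625}{1944}$

Consider the simpler parametrised integral
$$J(a) = \int_{0}^{1} u^{a} \, du = \frac{1}{a + 1}.$$

Differentiating under the integral sign brings down a factor of $\ln u$:
$$\frac{dJ}{da} = \int_{0}^{1} u^{a} \log{\left(u \right)} \, du = - \frac{1}{\left(a + 1\right)^{2}}.$$

Repeating $6$ times in total — each differentiation brings down another $\ln u$ — gives
$$\frac{d^{6}J}{da^{6}} = \int_{0}^{1} u^{a} \log{\left(u \right)}^{6} \, du = \frac{720}{\left(a + 1\right)^{7}},$$
and the integrand here is exactly the target integrand, so $I = \frac{720}{\left(a + 1\right)^{7}}$.

Setting $a = \frac{1}{5}$:
$$I = \frac{390625}{1944}.$$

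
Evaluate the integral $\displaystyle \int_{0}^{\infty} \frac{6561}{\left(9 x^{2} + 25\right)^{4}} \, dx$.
$\frac{2187 \pi}{500000}$

Start from the standard arctangent integral
$$J(a) = \int_{0}^{\infty} \frac{1}{a^{2} + x^{2}} \, dx = \frac{\pi}{2 a}.$$

Differentiating under the integral sign with respect to $a$,
$$\frac{dJ}{da} = \int_{0}^{\infty} - \frac{2 a}{\left(a^{2} + x^{2}\right)^{2}} \, dx = - \frac{\pi}{2 a^{2}},$$
so $\int_{0}^{\infty} \frac{1}{\left(a^{2} + x^{2}\right)^{2}} \, dx = \frac{\pi}{4 a^{3}}$.

Repeating — each differentiation of $1/(x^2+a^2)^j$ produces $-2ja/(x^2+a^2)^{j+1}$ — and dividing through by $-2ja$ at each step yields, after $3$ differentiations in total,
$$\int_{0}^{\infty} \frac{1}{\left(a^{2} + x^{2}\right)^{4}} \, dx = \frac{5 \pi}{32 a^{7}}.$$

Setting $a = \frac{5}{3}$:
$$I = \frac{2187 \pi}{500000}.$$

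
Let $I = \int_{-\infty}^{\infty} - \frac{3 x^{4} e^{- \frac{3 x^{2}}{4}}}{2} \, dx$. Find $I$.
$- \frac{4 \sqrt{3} \sqrt{\pi}}{3}$

Start from the elementary integral
$$J(a) = \int_{-\infty}^{\infty} - \frac{3 e^{- a x^{2}}}{2} \, dx = - \frac{3 \sqrt{\pi}}{2 \sqrt{a}}.$$

Differentiating under the integral sign brings down a factor of $(-x^2)$:
$$\frac{dJ}{da} = \int_{-\infty}^{\infty} \frac{3 x^{2} e^{- a x^{2}}}{2} \, dx = \frac{3 \sqrt{\pi}}{4 a^{\frac{3}{2}}}.$$

Repeating twice in total — each differentiation brings down another $(-x^2)$ — gives
$$\frac{d^{2}J}{da^{2}} = \int_{-\infty}^{\infty} - \frac{3 x^{4} e^{- a x^{2}}}{2} \, dx = - \frac{9 \sqrt{\pi}}{8 a^{\frac{5}{2}}},$$
and the integrand here is exactly the target integrand, so $I = - \frac{9 \sqrt{\pi}}{8 a^{\frac{5}{2}}}$.

Setting $a = \frac{3}{4}$:
$$I = - \frac{4 \sqrt{3} \sqrt{\pi}}{3}.$$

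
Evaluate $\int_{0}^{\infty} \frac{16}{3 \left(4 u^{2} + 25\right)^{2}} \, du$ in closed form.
$\frac{2 \pi}{375}$

Recall the elementary integral
$$J(a) = \int_{0}^{\infty} \frac{1}{3 \left(a^{2} + u^{2}\right)} \, du = \frac{\pi}{6 a}.$$

Differentiating under the integral sign with respect to $a$,
$$\frac{dJ}{da} = \int_{0}^{\infty} - \frac{2 a}{3 \left(a^{2} + u^{2}\right)^{2}} \, du = - \frac{\pi}{6 a^{2}},$$
so $\int_{0}^{\infty} \frac{1}{3 \left(a^{2} + u^{2}\right)^{2}} \, du = \frac{\pi}{12 a^{3}}$.

Setting $a = \frac{5}{2}$:
$$I = \frac{2 \pi}{375}.$$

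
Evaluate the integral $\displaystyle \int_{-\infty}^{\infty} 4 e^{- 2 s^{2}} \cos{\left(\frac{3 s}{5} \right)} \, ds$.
$\frac{2 \sqrt{2} \sqrt{\pi}}{e^{\frac{9}{200}}}$

Define $I(b) = \int_{-\infty}^{\infty} 4 e^{- 2 s^{2}} \cos{\left(b s \right)} \, ds$.

Differentiating under the integral sign,
$$I'(b) = \int_{-\infty}^{\infty} - 4 s e^{- 2 s^{2}} \sin{\left(b s \right)} \, ds.$$

Integrate $\int_{-\infty}^{\infty} s \sin(b s)\, e^{- 2 s^{2}}\, ds$ by parts with $u = \sin(b s)$ and $dv = s\, e^{- 2 s^{2}}\, ds$, giving $v = - \frac{e^{- 2 s^{2}}}{4}$. The boundary term vanishes and
$$\int_{-\infty}^{\infty} s \sin(b s)\, e^{- 2 s^{2}}\, ds = \frac{b}{4} \int_{-\infty}^{\infty} \cos(b s)\, e^{- 2 s^{2}}\, ds,$$
so $I'(b) = - \frac{b}{4}\, I(b)$.

This is a separable first-order ODE; solving with the initial condition $I(0) = \int_{-\infty}^{\infty} 4 e^{- 2 s^{2}}\,ds = 2 \sqrt{2} \sqrt{\pi}$ gives
$$I(b) = 2 \sqrt{2} \sqrt{\pi} e^{- \frac{b^{2}}{8}}.$$

Setting $b = \frac{3}{5}$:
$$I = \frac{2 \sqrt{2} \sqrt{\pi}}{e^{\frac{9}{200}}}.$$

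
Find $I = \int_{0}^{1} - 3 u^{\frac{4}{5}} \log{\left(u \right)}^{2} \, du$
$- \frac{250}{243}$

Begin with the known integral
$$J(a) = \int_{0}^{1} - 3 u^{a} \, du = - \frac{3}{a + 1}.$$

Differentiating under the integral sign brings down a factor of $\ln u$:
$$\frac{dJ}{da} = \int_{0}^{1} - 3 u^{a} \log{\left(u \right)} \, du = \frac{3}{\left(a + 1\right)^{2}}.$$

Repeating twice in total — each differentiation brings down another $\ln u$ — gives
$$\frac{d^{2}J}{da^{2}} = \int_{0}^{1} - 3 u^{a} \log{\left(u \right)}^{2} \, du = - \frac{6}{\left(a + 1\right)^{3}},$$
and the integrand here is exactly the target integrand, so $I = - \frac{6}{\left(a + 1\right)^{3}}$.

Setting $a = \frac{4}{5}$:
$$I = - \frac{250}{243}.$$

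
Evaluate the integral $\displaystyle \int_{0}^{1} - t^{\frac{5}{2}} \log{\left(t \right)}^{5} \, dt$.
$\frac{7680}{117649}$

Consider the simpler parametrised integral
$$J(a) = \int_{0}^{1} - t^{a} \, dt = - \frac{1}{a + 1}.$$

Differentiating under the integral sign brings down a factor of $\ln t$:
$$\frac{dJ}{da} = \int_{0}^{1} - t^{a} \log{\left(t \right)} \, dt = \frac{1}{\left(a + 1\right)^{2}}.$$

Repeating $5$ times in total — each differentiation brings down another $\ln t$ — gives
$$\frac{d^{5}J}{da^{5}} = \int_{0}^{1} - t^{a} \log{\left(t \right)}^{5} \, dt = \frac{120}{\left(a + 1\right)^{6}},$$
and the integrand here is exactly the target integrand, so $I = \frac{120}{\left(a + 1\right)^{6}}$.

Setting $a = \frac{5}{2}$:
$$I = \frac{7680}{117649}.$$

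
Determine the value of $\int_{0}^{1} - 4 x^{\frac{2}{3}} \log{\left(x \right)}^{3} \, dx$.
$\frac{1944}{625}$

Consider the simpler parametrised integral
$$J(a) = \int_{0}^{1} - 4 x^{a} \, dx = - \frac{4}{a + 1}.$$

Differentiating under the integral sign brings down a factor of $\ln x$:
$$\frac{dJ}{da} = \int_{0}^{1} - 4 x^{a} \log{\left(x \right)} \, dx = \frac{4}{\left(a + 1\right)^{2}}.$$

Repeating $3$ times in total — each differentiation brings down another $\ln x$ — gives
$$\frac{d^{3}J}{da^{3}} = \int_{0}^{1} - 4 x^{a} \log{\left(x \right)}^{3} \, dx = \frac{24}{\left(a + 1\right)^{4}},$$
and the integrand here is exactly the target integrand, so $I = \frac{24}{\left(a + 1\right)^{4}}$.

Setting $a = \frac{2}{3}$:
$$I = \frac{1944}{625}.$$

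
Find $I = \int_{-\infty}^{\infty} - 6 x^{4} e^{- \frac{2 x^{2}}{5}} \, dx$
$- \frac{225 \sqrt{10} \sqrt{\pi}}{16}$

Consider the simpler parametrised integral
$$J(a) = \int_{-\infty}^{\infty} - 6 e^{- a x^{2}} \, dx = - \frac{6 \sqrt{\pi}}{\sqrt{a}}.$$

Differentiating under the integral sign brings down a factor of $(-x^2)$:
$$\frac{dJ}{da} = \int_{-\infty}^{\infty} 6 x^{2} e^{- a x^{2}} \, dx = \frac{3 \sqrt{\pi}}{a^{\frac{3}{2}}}.$$

Repeating twice in total — each differentiation brings down another $(-x^2)$ — gives
$$\frac{d^{2}J}{da^{2}} = \int_{-\infty}^{\infty} - 6 x^{4} e^{- a x^{2}} \, dx = - \frac{9 \sqrt{\pi}}{2 a^{\frac{5}{2}}},$$
and the integrand here is exactly the target integrand, so $I = - \frac{9 \sqrt{\pi}}{2 a^{\frac{5}{2}}}$.

Setting $a = \frac{2}{5}$:
$$I = - \frac{225 \sqrt{10} \sqrt{\pi}}{16}.$$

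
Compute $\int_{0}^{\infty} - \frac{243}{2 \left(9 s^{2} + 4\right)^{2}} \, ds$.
$- \frac{81 \pi}{64}$

Recall the elementary integral
$$J(a) = \int_{0}^{\infty} - \frac{3}{2 \left(a^{2} + s^{2}\right)} \, ds = - \frac{3 \pi}{4 a}.$$

Differentiating under the integral sign with respect to $a$,
$$\frac{dJ}{da} = \int_{0}^{\infty} \frac{3 a}{\left(a^{2} + s^{2}\right)^{2}} \, ds = \frac{3 \pi}{4 a^{2}},$$
so $\int_{0}^{\infty} - \frac{3}{2 \left(a^{2} + s^{2}\right)^{2}} \, ds = - \frac{3 \pi}{8 a^{3}}$.

Setting $a = \frac{2}{3}$:
$$I = - \frac{81 \pi}{64}.$$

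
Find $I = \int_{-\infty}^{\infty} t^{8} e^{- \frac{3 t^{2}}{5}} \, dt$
$\frac{21875 \sqrt{15} \sqrt{\pi}}{1296}$

Consider the simpler parametrised integral
$$J(a) = \int_{-\infty}^{\infty} e^{- a t^{2}} \, dt = \frac{\sqrt{\pi}}{\sqrt{a}}.$$

Differentiating under the integral sign brings down a factor of $(-t^2)$:
$$\frac{dJ}{da} = \int_{-\infty}^{\infty} - t^{2} e^{- a t^{2}} \, dt = - \frac{\sqrt{\pi}}{2 a^{\frac{3}{2}}}.$$

Repeating $4$ times in total — each differentiation brings down another $(-t^2)$ — gives
$$\frac{d^{4}J}{da^{4}} = \int_{-\infty}^{\infty} t^{8} e^{- a t^{2}} \, dt = \frac{105 \sqrt{\pi}}{16 a^{\frac{9}{2}}},$$
and the integrand here is exactly the target integrand, so $I = \frac{105 \sqrt{\pi}}{16 a^{\frac{9}{2}}}$.

Setting $a = \frac{3}{5}$:
$$I = \frac{21875 \sqrt{15} \sqrt{\pi}}{1296}.$$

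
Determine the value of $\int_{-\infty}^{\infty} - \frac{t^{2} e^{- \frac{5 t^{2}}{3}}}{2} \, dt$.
$- \frac{3 \sqrt{15} \sqrt{\pi}}{100}$

Start from the elementary integral
$$J(a) = \int_{-\infty}^{\infty} - \frac{e^{- a t^{2}}}{2} \, dt = - \frac{\sqrt{\pi}}{2 \sqrt{a}}.$$

Differentiating under the integral sign brings down a factor of $(-t^2)$:
$$\frac{dJ}{da} = \int_{-\infty}^{\infty} \frac{t^{2} e^{- a t^{2}}}{2} \, dt = \frac{\sqrt{\pi}}{4 a^{\frac{3}{2}}}.$$

The integral on the left is $-I$, so $I = - \frac{\sqrt{\pi}}{4 a^{\frac{3}{2}}}$.

Setting $a = \frac{5}{3}$:
$$I = - \frac{3 \sqrt{15} \sqrt{\pi}}{100}.$$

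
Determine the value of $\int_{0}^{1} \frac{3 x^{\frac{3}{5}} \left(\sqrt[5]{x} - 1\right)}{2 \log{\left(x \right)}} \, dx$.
$- \frac{9 \log{\left(2 \right)}}{2} + 3 \log{\left(3 \right)}$

Consider the one-parameter family: let $I(a) = \int_{0}^{1} \frac{3 \left(x^{\frac{4}{5}} - x^{a}\right)}{2 \log{\left(x \right)}} \, dx$.

Since $\dfrac{\partial}{\partial a}\,x^{a} = x^{a} \ln x$, the $\ln x$ in the denominator cancels and
$$\frac{dI}{da} = \int_{0}^{1} - \frac{3}{2} x^{a} \, dx = - \frac{3}{2} \left[\frac{x^{a+1}}{a+1}\right]_0^1 = - \frac{3}{2 a + 2}.$$

Integrating with respect to $a$ gives $I(a) = - \log{\left(\frac{5 \sqrt{5} \left(a + 1\right)^{\frac{3}{2}}}{27} \right)} + C$.

At $a = \frac{4}{5}$ the integrand is identically $0$, so $I(\frac{4}{5}) = 0$. The closed form gives $0$, hence $C = 0$.

Setting $a = \frac{3}{5}$:
$$I = - \frac{9 \log{\left(2 \right)}}{2} + 3 \log{\left(3 \right)}.$$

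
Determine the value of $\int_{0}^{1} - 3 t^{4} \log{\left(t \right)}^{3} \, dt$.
$\frac{18}{625}$

Begin with the known integral
$$J(a) = \int_{0}^{1} - 3 t^{a} \, dt = - \frac{3}{a + 1}.$$

Differentiating under the integral sign brings down a factor of $\ln t$:
$$\frac{dJ}{da} = \int_{0}^{1} - 3 t^{a} \log{\left(t \right)} \, dt = \frac{3}{\left(a + 1\right)^{2}}.$$

Repeating $3$ times in total — each differentiation brings down another $\ln t$ — gives
$$\frac{d^{3}J}{da^{3}} = \int_{0}^{1} - 3 t^{a} \log{\left(t \right)}^{3} \, dt = \frac{18}{\left(a + 1\right)^{4}},$$
and the integrand here is exactly the target integrand, so $I = \frac{18}{\left(a + 1\right)^{4}}$.

Setting $a = 4$:
$$I = \frac{18}{625}.$$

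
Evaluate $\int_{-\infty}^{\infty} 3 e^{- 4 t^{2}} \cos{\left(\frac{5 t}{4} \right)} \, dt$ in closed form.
$\frac{3 \sqrt{\pi}}{2 e^{\frac{25}{256}}}$

Define $I(b) = \int_{-\infty}^{\infty} 3 e^{- 4 t^{2}} \cos{\left(b t \right)} \, dt$.

Differentiating under the integral sign,
$$I'(b) = \int_{-\infty}^{\infty} - 3 t e^{- 4 t^{2}} \sin{\left(b t \right)} \, dt.$$

Integrate $\int_{-\infty}^{\infty} t \sin(b t)\, e^{- 4 t^{2}}\, dt$ by parts with $u = \sin(b t)$ and $dv = t\, e^{- 4 t^{2}}\, dt$, giving $v = - \frac{e^{- 4 t^{2}}}{8}$. The boundary term vanishes and
$$\int_{-\infty}^{\infty} t \sin(b t)\, e^{- 4 t^{2}}\, dt = \frac{b}{8} \int_{-\infty}^{\infty} \cos(b t)\, e^{- 4 t^{2}}\, dt,$$
so $I'(b) = - \frac{b}{8}\, I(b)$.

This is a separable first-order ODE; solving with the initial condition $I(0) = \int_{-\infty}^{\infty} 3 e^{- 4 t^{2}}\,dt = \frac{3 \sqrt{\pi}}{2}$ gives
$$I(b) = \frac{3 \sqrt{\pi} e^{- \frac{b^{2}}{16}}}{2}.$$

Setting $b = \frac{5}{4}$:
$$I = \frac{3 \sqrt{\pi}}{2 e^{\frac{25}{256}}}.$$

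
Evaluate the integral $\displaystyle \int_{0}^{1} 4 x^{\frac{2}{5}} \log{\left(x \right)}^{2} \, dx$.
$\frac{1000}{343}$

Begin with the known integral
$$J(a) = \int_{0}^{1} 4 x^{a} \, dx = \frac{4}{a + 1}.$$

Differentiating under the integral sign brings down a factor of $\ln x$:
$$\frac{dJ}{da} = \int_{0}^{1} 4 x^{a} \log{\left(x \right)} \, dx = - \frac{4}{\left(a + 1\right)^{2}}.$$

Repeating twice in total — each differentiation brings down another $\ln x$ — gives
$$\frac{d^{2}J}{da^{2}} = \int_{0}^{1} 4 x^{a} \log{\left(x \right)}^{2} \, dx = \frac{8}{\left(a + 1\right)^{3}},$$
and the integrand here is exactly the target integrand, so $I = \frac{8}{\left(a + 1\right)^{3}}$.

Setting $a = \frac{2}{5}$:
$$I = \frac{1000}{343}.$$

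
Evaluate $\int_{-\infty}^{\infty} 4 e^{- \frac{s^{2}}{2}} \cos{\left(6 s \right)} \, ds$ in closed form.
$\frac{4 \sqrt{2} \sqrt{\pi}}{e^{18}}$

Let $b$ denote the cosine frequency and define $I(b) = \int_{-\infty}^{\infty} 4 e^{- \frac{s^{2}}{2}} \cos{\left(b s \right)} \, ds$.

Differentiating under the integral sign,
$$I'(b) = \int_{-\infty}^{\infty} - 4 s e^{- \frac{s^{2}}{2}} \sin{\left(b s \right)} \, ds.$$

Integrate $\int_{-\infty}^{\infty} s \sin(b s)\, e^{- \frac{s^{2}}{2}}\, ds$ by parts with $u = \sin(b s)$ and $dv = s\, e^{- \frac{s^{2}}{2}}\, ds$, giving $v = - e^{- \frac{s^{2}}{2}}$. The boundary term vanishes and
$$\int_{-\infty}^{\infty} s \sin(b s)\, e^{- \frac{s^{2}}{2}}\, ds = b \int_{-\infty}^{\infty} \cos(b s)\, e^{- \frac{s^{2}}{2}}\, ds,$$
so $I'(b) = - b\, I(b)$.

This is a separable first-order ODE; solving with the initial condition $I(0) = \int_{-\infty}^{\infty} 4 e^{- \frac{s^{2}}{2}}\,ds = 4 \sqrt{2} \sqrt{\pi}$ gives
$$I(b) = 4 \sqrt{2} \sqrt{\pi} e^{- \frac{b^{2}}{2}}.$$

Setting $b = 6$:
$$I = \frac{4 \sqrt{2} \sqrt{\pi}}{e^{18}}.$$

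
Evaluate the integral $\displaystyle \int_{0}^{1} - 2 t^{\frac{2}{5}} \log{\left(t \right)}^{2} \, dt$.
$- \frac{500}{343}$

Consider the simpler parametrised integral
$$J(a) = \int_{0}^{1} - 2 t^{a} \, dt = - \frac{2}{a + 1}.$$

Differentiating under the integral sign brings down a factor of $\ln t$:
$$\frac{dJ}{da} = \int_{0}^{1} - 2 t^{a} \log{\left(t \right)} \, dt = \frac{2}{\left(a + 1\right)^{2}}.$$

Repeating twice in total — each differentiation brings down another $\ln t$ — gives
$$\frac{d^{2}J}{da^{2}} = \int_{0}^{1} - 2 t^{a} \log{\left(t \right)}^{2} \, dt = - \frac{4}{\left(a + 1\right)^{3}},$$
and the integrand here is exactly the target integrand, so $I = - \frac{4}{\left(a + 1\right)^{3}}$.

Setting $a = \frac{2}{5}$:
$$I = - \frac{500}{343}.$$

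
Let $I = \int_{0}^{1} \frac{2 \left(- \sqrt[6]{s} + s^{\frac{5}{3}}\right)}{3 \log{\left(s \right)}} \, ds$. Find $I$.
$- \frac{2 \log{\left(7 \right)}}{3} + \frac{8 \log{\left(2 \right)}}{3}$

Consider the one-parameter family: let $I(a) = \int_{0}^{1} \frac{2 \left(- \sqrt[6]{s} + s^{a}\right)}{3 \log{\left(s \right)}} \, ds$.

Since $\dfrac{\partial}{\partial a}\,s^{a} = s^{a} \ln s$, the $\ln s$ in the denominator cancels and
$$\frac{dI}{da} = \int_{0}^{1} \frac{2}{3} s^{a} \, ds = \frac{2}{3} \left[\frac{s^{a+1}}{a+1}\right]_0^1 = \frac{2}{3 \left(a + 1\right)}.$$

Integrating with respect to $a$ gives $I(a) = \log{\left(\frac{6^{\frac{2}{3}} \sqrt[3]{7} \left(a + 1\right)^{\frac{2}{3}}}{7} \right)} + C$.

At $a = \frac{1}{6}$ the integrand is identically $0$, so $I(\frac{1}{6}) = 0$. The closed form gives $0$, hence $C = 0$.

Setting $a = \frac{5}{3}$:
$$I = - \frac{2 \log{\left(7 \right)}}{3} + \frac{8 \log{\left(2 \right)}}{3}.$$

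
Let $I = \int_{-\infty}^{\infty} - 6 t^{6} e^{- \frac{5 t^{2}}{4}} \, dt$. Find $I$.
$- \frac{288 \sqrt{5} \sqrt{\pi}}{125}$

Consider the simpler parametrised integral
$$J(a) = \int_{-\infty}^{\infty} - 6 e^{- a t^{2}} \, dt = - \frac{6 \sqrt{\pi}}{\sqrt{a}}.$$

Differentiating under the integral sign brings down a factor of $(-t^2)$:
$$\frac{dJ}{da} = \int_{-\infty}^{\infty} 6 t^{2} e^{- a t^{2}} \, dt = \frac{3 \sqrt{\pi}}{a^{\frac{3}{2}}}.$$

Repeating $3$ times in total — each differentiation brings down another $(-t^2)$ — gives
$$\frac{d^{3}J}{da^{3}} = \int_{-\infty}^{\infty} 6 t^{6} e^{- a t^{2}} \, dt = \frac{45 \sqrt{\pi}}{4 a^{\frac{7}{2}}},$$
and the integrand here is $(-1)^{3}$ times the target integrand, so $I = (-1)^{3}\,\frac{d^{3}J}{da^{3}} = - \frac{45 \sqrt{\pi}}{4 a^{\frac{7}{2}}}$.

Setting $a = \frac{5}{4}$:
$$I = - \frac{288 \sqrt{5} \sqrt{\pi}}{125}.$$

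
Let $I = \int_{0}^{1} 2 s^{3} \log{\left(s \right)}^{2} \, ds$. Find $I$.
$\frac{1}{16}$

Start from the elementary integral
$$J(a) = \int_{0}^{1} 2 s^{a} \, ds = \frac{2}{a + 1}.$$

Differentiating under the integral sign brings down a factor of $\ln s$:
$$\frac{dJ}{da} = \int_{0}^{1} 2 s^{a} \log{\left(s \right)} \, ds = - \frac{2}{\left(a + 1\right)^{2}}.$$

Repeating twice in total — each differentiation brings down another $\ln s$ — gives
$$\frac{d^{2}J}{da^{2}} = \int_{0}^{1} 2 s^{a} \log{\left(s \right)}^{2} \, ds = \frac{4}{\left(a + 1\right)^{3}},$$
and the integrand here is exactly the target integrand, so $I = \frac{4}{\left(a + 1\right)^{3}}$.

Setting $a = 3$:
$$I = \frac{1}{16}.$$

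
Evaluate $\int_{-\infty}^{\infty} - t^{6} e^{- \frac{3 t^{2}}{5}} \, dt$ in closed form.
$- \frac{625 \sqrt{15} \sqrt{\pi}}{216}$

Start from the elementary integral
$$J(a) = \int_{-\infty}^{\infty} - e^{- a t^{2}} \, dt = - \frac{\sqrt{\pi}}{\sqrt{a}}.$$

Differentiating under the integral sign brings down a factor of $(-t^2)$:
$$\frac{dJ}{da} = \int_{-\infty}^{\infty} t^{2} e^{- a t^{2}} \, dt = \frac{\sqrt{\pi}}{2 a^{\frac{3}{2}}}.$$

Repeating $3$ times in total — each differentiation brings down another $(-t^2)$ — gives
$$\frac{d^{3}J}{da^{3}} = \int_{-\infty}^{\infty} t^{6} e^{- a t^{2}} \, dt = \frac{15 \sqrt{\pi}}{8 a^{\frac{7}{2}}},$$
and the integrand here is $(-1)^{3}$ times the target integrand, so $I = (-1)^{3}\,\frac{d^{3}J}{da^{3}} = - \frac{15 \sqrt{\pi}}{8 a^{\frac{7}{2}}}$.

Setting $a = \frac{3}{5}$:
$$I = - \frac{625 \sqrt{15} \sqrt{\pi}}{216}.$$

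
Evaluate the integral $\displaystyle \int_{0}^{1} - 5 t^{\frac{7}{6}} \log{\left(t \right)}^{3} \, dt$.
$\frac{38880}{28561}$

Consider the simpler parametrised integral
$$J(a) = \int_{0}^{1} - 5 t^{a} \, dt = - \frac{5}{a + 1}.$$

Differentiating under the integral sign brings down a factor of $\ln t$:
$$\frac{dJ}{da} = \int_{0}^{1} - 5 t^{a} \log{\left(t \right)} \, dt = \frac{5}{\left(a + 1\right)^{2}}.$$

Repeating $3$ times in total — each differentiation brings down another $\ln t$ — gives
$$\frac{d^{3}J}{da^{3}} = \int_{0}^{1} - 5 t^{a} \log{\left(t \right)}^{3} \, dt = \frac{30}{\left(a + 1\right)^{4}},$$
and the integrand here is exactly the target integrand, so $I = \frac{30}{\left(a + 1\right)^{4}}$.

Setting $a = \frac{7}{6}$:
$$I = \frac{38880}{28561}.$$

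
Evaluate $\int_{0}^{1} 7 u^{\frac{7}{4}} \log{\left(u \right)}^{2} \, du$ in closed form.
$\frac{896}{1331}$

Begin with the known integral
$$J(a) = \int_{0}^{1} 7 u^{a} \, du = \frac{7}{a + 1}.$$

Differentiating under the integral sign brings down a factor of $\ln u$:
$$\frac{dJ}{da} = \int_{0}^{1} 7 u^{a} \log{\left(u \right)} \, du = - \frac{7}{\left(a + 1\right)^{2}}.$$

Repeating twice in total — each differentiation brings down another $\ln u$ — gives
$$\frac{d^{2}J}{da^{2}} = \int_{0}^{1} 7 u^{a} \log{\left(u \right)}^{2} \, du = \frac{14}{\left(a + 1\right)^{3}},$$
and the integrand here is exactly the target integrand, so $I = \frac{14}{\left(a + 1\right)^{3}}$.

Setting $a = \frac{7}{4}$:
$$I = \frac{896}{1331}.$$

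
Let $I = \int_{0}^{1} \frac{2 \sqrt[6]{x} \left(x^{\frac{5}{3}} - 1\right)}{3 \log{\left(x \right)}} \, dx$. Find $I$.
$- \frac{2 \log{\left(7 \right)}}{3} + \frac{2 \log{\left(17 \right)}}{3}$

Replace the exponent $\frac{1}{6}$ by a parameter $a$: let $I(a) = \int_{0}^{1} \frac{2 \left(x^{\frac{11}{6}} - x^{a}\right)}{3 \log{\left(x \right)}} \, dx$.

Since $\dfrac{\partial}{\partial a}\,x^{a} = x^{a} \ln x$, the $\ln x$ in the denominator cancels and
$$\frac{dI}{da} = \int_{0}^{1} - \frac{2}{3} x^{a} \, dx = - \frac{2}{3} \left[\frac{x^{a+1}}{a+1}\right]_0^1 = - \frac{2}{3 a + 3}.$$

Integrating with respect to $a$ gives $I(a) = - \frac{2 \log{\left(a + 1 \right)}}{3} - \frac{2 \log{\left(6 \right)}}{3} + \frac{2 \log{\left(17 \right)}}{3} + C$.

At $a = \frac{11}{6}$ the integrand is identically $0$, so $I(\frac{11}{6}) = 0$. The closed form gives $0$, hence $C = 0$.

Setting $a = \frac{1}{6}$:
$$I = - \frac{2 \log{\left(7 \right)}}{3} + \frac{2 \log{\left(17 \right)}}{3}.$$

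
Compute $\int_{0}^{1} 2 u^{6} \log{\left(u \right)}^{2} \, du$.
$\frac{4}{343}$

Begin with the known integral
$$J(a) = \int_{0}^{1} 2 u^{a} \, du = \frac{2}{a + 1}.$$

Differentiating under the integral sign brings down a factor of $\ln u$:
$$\frac{dJ}{da} = \int_{0}^{1} 2 u^{a} \log{\left(u \right)} \, du = - \frac{2}{\left(a + 1\right)^{2}}.$$

Repeating twice in total — each differentiation brings down another $\ln u$ — gives
$$\frac{d^{2}J}{da^{2}} = \int_{0}^{1} 2 u^{a} \log{\left(u \right)}^{2} \, du = \frac{4}{\left(a + 1\right)^{3}},$$
and the integrand here is exactly the target integrand, so $I = \frac{4}{\left(a + 1\right)^{3}}$.

Setting $a = 6$:
$$I = \frac{4}{343}.$$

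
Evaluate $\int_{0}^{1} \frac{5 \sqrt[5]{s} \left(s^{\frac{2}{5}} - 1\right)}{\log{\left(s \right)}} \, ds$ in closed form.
$\log{\left(\frac{1024}{243} \right)}$

Replace the exponent $\frac{3}{5}$ by a parameter $a$: let $I(a) = \int_{0}^{1} \frac{5 \left(- \sqrt[5]{s} + s^{a}\right)}{\log{\left(s \right)}} \, ds$.

Since $\dfrac{\partial}{\partial a}\,s^{a} = s^{a} \ln s$, the $\ln s$ in the denominator cancels and
$$\frac{dI}{da} = \int_{0}^{1} 5 s^{a} \, ds = 5 \left[\frac{s^{a+1}}{a+1}\right]_0^1 = \frac{5}{a + 1}.$$

Integrating with respect to $a$ gives $I(a) = \log{\left(\frac{3125 \left(a + 1\right)^{5}}{7776} \right)} + C$.

At $a = \frac{1}{5}$ the integrand is identically $0$, so $I(\frac{1}{5}) = 0$. The closed form gives $0$, hence $C = 0$.

Setting $a = \frac{3}{5}$:
$$I = \log{\left(\frac{1024}{243} \right)}.$$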